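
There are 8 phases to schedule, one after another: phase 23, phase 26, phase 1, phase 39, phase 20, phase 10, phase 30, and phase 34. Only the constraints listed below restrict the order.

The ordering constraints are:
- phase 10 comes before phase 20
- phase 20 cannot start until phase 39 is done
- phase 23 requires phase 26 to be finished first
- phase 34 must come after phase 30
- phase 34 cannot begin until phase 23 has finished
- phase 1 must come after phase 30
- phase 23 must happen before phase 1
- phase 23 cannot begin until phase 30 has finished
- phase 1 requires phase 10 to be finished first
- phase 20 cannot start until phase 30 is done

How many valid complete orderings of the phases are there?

4 phases have no prerequisites (phase 26, phase 39, phase 10, phase 30), so any of them could come first.
Enumerating by repeatedly choosing an available phase (one whose prerequisites are all placed) gives 374 distinct complete orderings.

374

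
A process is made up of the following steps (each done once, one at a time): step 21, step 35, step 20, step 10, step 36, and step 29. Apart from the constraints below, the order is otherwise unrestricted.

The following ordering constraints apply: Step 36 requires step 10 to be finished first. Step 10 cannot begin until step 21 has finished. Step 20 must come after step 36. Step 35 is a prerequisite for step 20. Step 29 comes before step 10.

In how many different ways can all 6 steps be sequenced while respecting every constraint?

10

The steps with no prerequisites are step 21, step 35, step 29; any of them can be placed first.
Counting all ways to extend the partial order to a total order gives 10.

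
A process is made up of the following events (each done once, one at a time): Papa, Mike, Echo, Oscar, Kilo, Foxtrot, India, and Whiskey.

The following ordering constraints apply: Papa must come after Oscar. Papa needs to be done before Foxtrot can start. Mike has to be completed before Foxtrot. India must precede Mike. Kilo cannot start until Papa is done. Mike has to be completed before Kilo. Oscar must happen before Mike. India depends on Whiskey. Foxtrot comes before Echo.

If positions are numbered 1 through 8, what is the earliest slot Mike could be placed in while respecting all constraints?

Working backwards through the constraints from Mike, its full set of required predecessors is Oscar, India, Whiskey — 3 of them.
With 3 mandatory predecessors, the earliest Mike can sit is position 3+1 = 4, and placing just those 3 first achieves it.

4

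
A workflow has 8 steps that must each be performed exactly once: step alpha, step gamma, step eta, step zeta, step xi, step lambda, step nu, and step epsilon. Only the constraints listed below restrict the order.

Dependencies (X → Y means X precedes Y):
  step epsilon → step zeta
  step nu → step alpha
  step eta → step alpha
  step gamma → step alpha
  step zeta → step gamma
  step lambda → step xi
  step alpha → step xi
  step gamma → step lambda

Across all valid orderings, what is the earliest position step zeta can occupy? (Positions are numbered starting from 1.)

The only step forced before step zeta (directly or transitively) is step epsilon.
With 1 mandatory predecessor, the earliest step zeta can sit is position 1+1 = 2, and placing just that one first achieves it.

2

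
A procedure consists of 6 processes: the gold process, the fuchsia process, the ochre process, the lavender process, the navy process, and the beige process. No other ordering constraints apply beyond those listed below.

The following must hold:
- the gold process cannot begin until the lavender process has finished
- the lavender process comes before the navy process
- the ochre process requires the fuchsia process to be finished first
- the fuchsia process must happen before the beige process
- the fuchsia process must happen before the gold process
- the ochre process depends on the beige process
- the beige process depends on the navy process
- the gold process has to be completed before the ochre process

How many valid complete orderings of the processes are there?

The processes with no prerequisites are the fuchsia process, the lavender process; any of them can be placed first.
Enumerating by repeatedly choosing an available process (one whose prerequisites are all placed) gives 8 distinct complete orderings.

8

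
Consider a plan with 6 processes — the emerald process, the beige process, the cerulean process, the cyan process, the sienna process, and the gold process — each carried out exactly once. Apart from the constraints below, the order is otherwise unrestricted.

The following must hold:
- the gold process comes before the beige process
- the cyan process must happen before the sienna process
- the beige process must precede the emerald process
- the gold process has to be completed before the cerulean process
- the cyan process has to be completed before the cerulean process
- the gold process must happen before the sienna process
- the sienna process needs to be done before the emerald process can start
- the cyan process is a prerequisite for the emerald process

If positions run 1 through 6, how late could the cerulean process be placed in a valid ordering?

6

The cerulean process has no required successors, so nothing stops it from going last (position 6).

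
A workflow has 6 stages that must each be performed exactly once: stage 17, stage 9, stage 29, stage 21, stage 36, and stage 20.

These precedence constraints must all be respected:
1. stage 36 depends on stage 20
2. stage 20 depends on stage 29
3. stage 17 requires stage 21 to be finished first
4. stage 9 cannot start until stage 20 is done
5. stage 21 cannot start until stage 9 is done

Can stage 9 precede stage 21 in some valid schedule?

Yes

Stage 9 is actually forced before stage 21 by the constraints, so certainly some valid ordering has stage 9 first.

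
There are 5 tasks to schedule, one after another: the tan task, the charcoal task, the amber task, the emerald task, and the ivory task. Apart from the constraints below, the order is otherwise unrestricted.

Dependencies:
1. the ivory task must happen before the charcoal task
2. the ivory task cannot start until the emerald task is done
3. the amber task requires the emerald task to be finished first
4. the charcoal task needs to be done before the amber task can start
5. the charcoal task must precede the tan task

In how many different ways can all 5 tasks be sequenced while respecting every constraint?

2

The emerald task is the only task with nothing required before it, so every ordering starts there.
Counting all ways to extend the partial order to a total order gives 2.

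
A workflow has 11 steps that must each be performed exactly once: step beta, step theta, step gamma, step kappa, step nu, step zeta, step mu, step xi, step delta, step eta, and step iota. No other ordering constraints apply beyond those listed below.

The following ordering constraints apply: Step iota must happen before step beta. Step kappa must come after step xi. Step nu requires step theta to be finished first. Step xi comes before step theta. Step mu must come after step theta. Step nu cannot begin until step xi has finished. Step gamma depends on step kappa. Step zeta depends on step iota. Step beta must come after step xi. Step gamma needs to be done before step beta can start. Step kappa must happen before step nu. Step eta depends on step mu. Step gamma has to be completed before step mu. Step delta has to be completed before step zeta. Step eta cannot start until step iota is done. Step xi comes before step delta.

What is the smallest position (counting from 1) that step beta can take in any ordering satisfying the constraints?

Every step that must precede step beta has to come before it. Tracing all chains that end at step beta, those steps are: step gamma, step kappa, step xi, step iota — 4 in total.
With 4 mandatory predecessors, the earliest step beta can sit is position 4+1 = 5, and placing just those 4 first achieves it.

5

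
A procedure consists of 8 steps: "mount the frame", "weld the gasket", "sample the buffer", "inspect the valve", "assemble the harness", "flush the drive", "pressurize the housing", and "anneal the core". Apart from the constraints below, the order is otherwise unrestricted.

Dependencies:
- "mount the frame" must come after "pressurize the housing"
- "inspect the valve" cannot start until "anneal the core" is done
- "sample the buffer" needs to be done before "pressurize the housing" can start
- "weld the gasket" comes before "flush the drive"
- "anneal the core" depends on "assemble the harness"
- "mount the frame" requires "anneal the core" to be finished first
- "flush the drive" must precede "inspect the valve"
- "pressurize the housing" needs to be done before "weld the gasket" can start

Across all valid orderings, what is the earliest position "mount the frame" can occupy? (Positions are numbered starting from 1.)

The steps that are forced before "mount the frame", directly or transitively, are "sample the buffer", "assemble the harness", "pressurize the housing", "anneal the core". That's 4 steps.
With 4 mandatory predecessors, the earliest "mount the frame" can sit is position 4+1 = 5, and placing just those 4 first achieves it.

5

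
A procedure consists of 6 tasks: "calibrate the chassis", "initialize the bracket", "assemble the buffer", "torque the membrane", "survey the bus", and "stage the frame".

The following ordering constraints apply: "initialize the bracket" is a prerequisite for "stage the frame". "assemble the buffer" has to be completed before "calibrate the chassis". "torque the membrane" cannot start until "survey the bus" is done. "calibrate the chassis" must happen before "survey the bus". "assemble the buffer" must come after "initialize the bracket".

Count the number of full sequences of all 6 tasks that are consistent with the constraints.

5

"initialize the bracket" is the only task with nothing required before it, so every ordering starts there.
Enumerating by repeatedly choosing an available task (one whose prerequisites are all placed) gives 5 distinct complete orderings.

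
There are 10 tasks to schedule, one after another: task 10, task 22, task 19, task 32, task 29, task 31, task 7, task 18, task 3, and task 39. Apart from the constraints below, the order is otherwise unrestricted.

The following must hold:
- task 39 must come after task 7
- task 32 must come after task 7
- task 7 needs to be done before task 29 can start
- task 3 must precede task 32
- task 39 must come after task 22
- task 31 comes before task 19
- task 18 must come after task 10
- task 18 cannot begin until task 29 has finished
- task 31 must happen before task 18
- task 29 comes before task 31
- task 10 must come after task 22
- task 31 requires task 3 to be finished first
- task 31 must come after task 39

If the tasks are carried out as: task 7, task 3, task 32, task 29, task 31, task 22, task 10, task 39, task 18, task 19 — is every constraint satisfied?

In the proposed order, task 31 appears before task 39.
That contradicts the constraint that task 39 must precede task 31.

No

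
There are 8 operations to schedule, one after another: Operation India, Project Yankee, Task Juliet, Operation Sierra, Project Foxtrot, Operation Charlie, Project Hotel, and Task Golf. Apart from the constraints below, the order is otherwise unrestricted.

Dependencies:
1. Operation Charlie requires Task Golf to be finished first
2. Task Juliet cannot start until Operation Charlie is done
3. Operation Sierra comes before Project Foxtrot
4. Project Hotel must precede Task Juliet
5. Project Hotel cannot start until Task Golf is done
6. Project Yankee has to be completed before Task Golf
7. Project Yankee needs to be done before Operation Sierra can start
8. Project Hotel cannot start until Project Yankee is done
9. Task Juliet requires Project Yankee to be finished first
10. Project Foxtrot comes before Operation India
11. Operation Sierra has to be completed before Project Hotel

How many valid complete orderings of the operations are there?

Only Project Yankee has no prerequisites, so it must go first.
Systematically extending each partial ordering one operation at a time and counting, there are 56 complete orderings.

56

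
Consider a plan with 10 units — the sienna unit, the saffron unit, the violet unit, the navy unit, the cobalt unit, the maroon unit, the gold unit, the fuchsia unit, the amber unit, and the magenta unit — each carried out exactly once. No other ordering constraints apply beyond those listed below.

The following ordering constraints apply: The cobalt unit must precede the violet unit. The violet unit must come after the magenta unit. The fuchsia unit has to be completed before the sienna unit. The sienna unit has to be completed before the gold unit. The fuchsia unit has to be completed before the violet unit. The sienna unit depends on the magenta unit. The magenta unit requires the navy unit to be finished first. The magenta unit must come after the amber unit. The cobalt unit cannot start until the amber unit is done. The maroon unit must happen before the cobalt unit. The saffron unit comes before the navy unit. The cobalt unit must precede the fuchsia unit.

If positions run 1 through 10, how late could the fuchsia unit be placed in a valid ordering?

The units that are forced after the fuchsia unit, directly or by a chain of constraints, are the sienna unit, the violet unit, the gold unit. That's 3 units.
So at least 3 units follow the fuchsia unit, putting the fuchsia unit no later than position 7. That position is achievable by scheduling everything else first.

7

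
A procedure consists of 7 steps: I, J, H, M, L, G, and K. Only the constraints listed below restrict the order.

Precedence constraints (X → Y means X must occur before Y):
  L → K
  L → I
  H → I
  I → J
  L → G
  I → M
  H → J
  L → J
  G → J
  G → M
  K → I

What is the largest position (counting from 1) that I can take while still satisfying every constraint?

Following every chain forward from I, the steps that must come later are J, M — 2 of them.
So at least 2 steps follow I, putting I no later than position 5. That position is achievable by scheduling everything else first.

5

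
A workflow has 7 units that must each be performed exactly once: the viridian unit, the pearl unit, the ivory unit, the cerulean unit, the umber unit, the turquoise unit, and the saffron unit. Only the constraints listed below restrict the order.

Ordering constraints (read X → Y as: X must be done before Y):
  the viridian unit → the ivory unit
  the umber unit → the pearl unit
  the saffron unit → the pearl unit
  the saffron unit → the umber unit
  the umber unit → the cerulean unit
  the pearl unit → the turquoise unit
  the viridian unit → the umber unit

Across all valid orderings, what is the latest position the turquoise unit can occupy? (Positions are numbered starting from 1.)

7

No constraint forces any unit after the turquoise unit, so it can be placed last, in position 7.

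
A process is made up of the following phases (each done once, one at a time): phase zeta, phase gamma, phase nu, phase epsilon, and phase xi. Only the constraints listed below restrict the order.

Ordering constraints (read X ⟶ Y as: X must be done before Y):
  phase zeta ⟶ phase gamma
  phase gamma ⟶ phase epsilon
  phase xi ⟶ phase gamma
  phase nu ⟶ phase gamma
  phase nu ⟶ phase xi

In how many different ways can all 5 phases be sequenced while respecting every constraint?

3

2 phases have no prerequisites (phase zeta, phase nu), so any of them could come first.
Systematically extending each partial ordering one phase at a time and counting, there are 3 complete orderings.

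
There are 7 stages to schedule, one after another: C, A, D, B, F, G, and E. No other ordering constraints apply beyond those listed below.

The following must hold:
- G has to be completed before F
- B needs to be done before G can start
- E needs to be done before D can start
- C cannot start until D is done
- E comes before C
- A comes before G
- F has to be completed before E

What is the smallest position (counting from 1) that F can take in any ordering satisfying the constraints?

The stages that are forced before F, directly or transitively, are A, B, G. That's 3 stages.
With 3 mandatory predecessors, the earliest F can sit is position 3+1 = 4, and placing just those 3 first achieves it.

4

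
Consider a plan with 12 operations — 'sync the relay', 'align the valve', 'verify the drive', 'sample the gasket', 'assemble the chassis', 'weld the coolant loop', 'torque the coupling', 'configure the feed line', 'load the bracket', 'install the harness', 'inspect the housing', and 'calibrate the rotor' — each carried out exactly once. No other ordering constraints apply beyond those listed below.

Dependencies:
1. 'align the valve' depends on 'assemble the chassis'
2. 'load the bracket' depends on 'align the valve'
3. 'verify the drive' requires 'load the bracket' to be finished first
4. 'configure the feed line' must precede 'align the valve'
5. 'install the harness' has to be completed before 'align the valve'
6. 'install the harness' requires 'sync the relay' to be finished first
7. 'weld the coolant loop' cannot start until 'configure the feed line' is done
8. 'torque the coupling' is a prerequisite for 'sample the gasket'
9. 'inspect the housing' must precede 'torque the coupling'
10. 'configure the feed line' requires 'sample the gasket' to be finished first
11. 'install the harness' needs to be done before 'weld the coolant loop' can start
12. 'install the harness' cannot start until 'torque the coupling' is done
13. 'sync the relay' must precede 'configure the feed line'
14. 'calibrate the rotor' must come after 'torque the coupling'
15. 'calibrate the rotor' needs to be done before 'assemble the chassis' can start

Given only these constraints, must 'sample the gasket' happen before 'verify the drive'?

Following the dependencies: 'sample the gasket' → 'configure the feed line' → 'align the valve' → 'load the bracket' → 'verify the drive'.
Hence 'sample the gasket' necessarily comes before 'verify the drive'.

Yes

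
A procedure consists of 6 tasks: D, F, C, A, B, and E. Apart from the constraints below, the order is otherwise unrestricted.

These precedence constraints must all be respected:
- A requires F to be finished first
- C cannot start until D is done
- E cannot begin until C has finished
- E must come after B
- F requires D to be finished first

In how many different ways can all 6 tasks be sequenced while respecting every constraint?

The tasks with no prerequisites are D, B; any of them can be placed first.
Enumerating by repeatedly choosing an available task (one whose prerequisites are all placed) gives 26 distinct complete orderings.

26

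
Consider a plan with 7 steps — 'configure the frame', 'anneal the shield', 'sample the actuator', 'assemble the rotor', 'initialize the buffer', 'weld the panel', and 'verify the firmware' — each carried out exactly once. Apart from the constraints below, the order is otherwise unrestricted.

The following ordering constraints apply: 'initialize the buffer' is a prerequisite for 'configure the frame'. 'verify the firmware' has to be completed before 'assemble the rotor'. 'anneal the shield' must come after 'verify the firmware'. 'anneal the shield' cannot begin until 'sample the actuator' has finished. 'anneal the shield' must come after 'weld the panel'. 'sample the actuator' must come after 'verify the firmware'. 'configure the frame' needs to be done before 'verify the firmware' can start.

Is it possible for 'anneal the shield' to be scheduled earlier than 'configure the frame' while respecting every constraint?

The constraints give a chain 'configure the frame' → 'verify the firmware' → 'anneal the shield', which forces 'configure the frame' before 'anneal the shield'.
So no valid ordering can have 'anneal the shield' before 'configure the frame'.

No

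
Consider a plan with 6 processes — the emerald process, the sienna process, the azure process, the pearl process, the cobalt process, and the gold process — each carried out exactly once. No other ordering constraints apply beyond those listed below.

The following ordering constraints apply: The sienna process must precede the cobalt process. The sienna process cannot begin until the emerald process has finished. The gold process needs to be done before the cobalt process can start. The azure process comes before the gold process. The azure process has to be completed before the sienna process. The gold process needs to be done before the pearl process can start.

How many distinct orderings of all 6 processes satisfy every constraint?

14

The processes with no prerequisites are the emerald process, the azure process; any of them can be placed first.
Systematically extending each partial ordering one process at a time and counting, there are 14 complete orderings.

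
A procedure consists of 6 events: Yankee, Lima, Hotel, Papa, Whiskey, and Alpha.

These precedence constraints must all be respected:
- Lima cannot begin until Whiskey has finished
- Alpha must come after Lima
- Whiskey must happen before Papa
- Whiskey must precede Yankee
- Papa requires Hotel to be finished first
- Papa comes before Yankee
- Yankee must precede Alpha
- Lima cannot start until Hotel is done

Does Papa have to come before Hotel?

No

There is a chain Hotel → Papa, which puts Hotel before Papa.
So Papa never precedes Hotel.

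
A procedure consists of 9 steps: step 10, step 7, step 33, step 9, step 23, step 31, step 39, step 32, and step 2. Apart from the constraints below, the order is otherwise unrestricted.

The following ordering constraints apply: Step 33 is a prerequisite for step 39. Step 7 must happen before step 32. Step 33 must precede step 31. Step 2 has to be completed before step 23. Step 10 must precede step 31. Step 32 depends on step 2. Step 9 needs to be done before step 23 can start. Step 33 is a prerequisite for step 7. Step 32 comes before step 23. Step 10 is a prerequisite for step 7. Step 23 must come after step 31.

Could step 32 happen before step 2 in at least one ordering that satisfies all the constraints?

Following step 2 → step 32, step 2 must precede step 32 in every valid ordering.
So no valid ordering can have step 32 before step 2.

No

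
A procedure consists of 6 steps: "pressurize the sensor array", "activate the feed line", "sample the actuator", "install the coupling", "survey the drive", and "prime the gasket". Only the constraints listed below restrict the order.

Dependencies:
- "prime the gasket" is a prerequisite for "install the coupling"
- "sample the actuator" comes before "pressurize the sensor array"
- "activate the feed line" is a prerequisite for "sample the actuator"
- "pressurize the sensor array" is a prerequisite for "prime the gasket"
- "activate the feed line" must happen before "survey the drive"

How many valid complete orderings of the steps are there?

5

Only "activate the feed line" has no prerequisites, so it must go first.
Enumerating by repeatedly choosing an available step (one whose prerequisites are all placed) gives 5 distinct complete orderings.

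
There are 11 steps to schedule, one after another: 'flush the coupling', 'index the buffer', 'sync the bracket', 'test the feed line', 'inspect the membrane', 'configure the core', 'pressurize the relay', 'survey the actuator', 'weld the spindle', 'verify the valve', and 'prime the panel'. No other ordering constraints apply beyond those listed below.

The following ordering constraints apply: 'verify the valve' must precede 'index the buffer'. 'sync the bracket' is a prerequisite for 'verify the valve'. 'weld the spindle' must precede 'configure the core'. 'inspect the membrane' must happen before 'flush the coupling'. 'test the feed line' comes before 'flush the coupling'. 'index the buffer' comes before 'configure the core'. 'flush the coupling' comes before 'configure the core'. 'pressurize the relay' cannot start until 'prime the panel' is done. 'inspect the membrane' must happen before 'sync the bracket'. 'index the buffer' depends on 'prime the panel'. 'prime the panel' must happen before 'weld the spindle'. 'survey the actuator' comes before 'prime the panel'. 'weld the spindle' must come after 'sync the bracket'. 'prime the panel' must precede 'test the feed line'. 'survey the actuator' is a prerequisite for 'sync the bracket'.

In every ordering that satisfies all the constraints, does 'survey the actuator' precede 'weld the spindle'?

Yes

There is a constraint chain 'survey the actuator' → 'prime the panel' → 'weld the spindle'.
Hence 'survey the actuator' necessarily comes before 'weld the spindle'.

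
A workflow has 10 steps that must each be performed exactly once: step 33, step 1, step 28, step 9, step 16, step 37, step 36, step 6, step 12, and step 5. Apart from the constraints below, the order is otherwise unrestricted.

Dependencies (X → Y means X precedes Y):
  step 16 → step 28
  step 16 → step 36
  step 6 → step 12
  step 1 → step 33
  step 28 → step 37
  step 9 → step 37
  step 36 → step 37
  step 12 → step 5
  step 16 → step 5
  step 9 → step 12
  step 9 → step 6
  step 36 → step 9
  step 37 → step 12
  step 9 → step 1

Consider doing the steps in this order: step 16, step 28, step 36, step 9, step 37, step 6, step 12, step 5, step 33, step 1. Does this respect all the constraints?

Here step 1 comes after step 33.
That contradicts the constraint that step 1 must precede step 33.

No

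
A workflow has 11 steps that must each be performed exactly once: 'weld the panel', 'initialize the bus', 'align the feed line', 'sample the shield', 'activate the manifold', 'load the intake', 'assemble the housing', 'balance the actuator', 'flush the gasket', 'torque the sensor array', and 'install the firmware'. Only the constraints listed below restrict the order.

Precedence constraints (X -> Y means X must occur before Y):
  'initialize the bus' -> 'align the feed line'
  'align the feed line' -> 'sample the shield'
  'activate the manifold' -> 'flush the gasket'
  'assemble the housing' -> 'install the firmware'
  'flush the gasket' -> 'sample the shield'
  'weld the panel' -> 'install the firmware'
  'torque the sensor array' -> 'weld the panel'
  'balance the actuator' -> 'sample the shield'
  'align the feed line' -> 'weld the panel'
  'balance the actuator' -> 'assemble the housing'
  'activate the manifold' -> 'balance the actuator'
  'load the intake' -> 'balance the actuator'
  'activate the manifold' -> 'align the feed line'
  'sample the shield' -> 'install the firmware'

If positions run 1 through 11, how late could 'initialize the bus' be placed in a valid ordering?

7

Following every chain forward from 'initialize the bus', the steps that must come later are 'weld the panel', 'align the feed line', 'sample the shield', 'install the firmware' — 4 of them.
With 4 mandatory successors out of 11 steps total, the latest slot for 'initialize the bus' is 11−4 = 7, and it's reachable by doing all non-successors before 'initialize the bus'.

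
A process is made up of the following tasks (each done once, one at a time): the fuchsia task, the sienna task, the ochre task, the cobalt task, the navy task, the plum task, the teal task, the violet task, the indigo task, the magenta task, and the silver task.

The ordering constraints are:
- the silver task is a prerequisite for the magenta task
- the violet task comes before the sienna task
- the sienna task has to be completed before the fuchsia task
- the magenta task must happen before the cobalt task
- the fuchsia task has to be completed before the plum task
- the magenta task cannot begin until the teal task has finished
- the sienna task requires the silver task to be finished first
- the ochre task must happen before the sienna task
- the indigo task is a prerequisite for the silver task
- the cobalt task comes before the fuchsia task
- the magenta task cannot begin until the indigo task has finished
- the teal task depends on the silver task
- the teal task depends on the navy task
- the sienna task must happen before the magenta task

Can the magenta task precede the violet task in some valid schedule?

No

The constraints give a chain the violet task → the sienna task → the magenta task, which forces the violet task before the magenta task.
Hence the magenta task can never be scheduled before the violet task.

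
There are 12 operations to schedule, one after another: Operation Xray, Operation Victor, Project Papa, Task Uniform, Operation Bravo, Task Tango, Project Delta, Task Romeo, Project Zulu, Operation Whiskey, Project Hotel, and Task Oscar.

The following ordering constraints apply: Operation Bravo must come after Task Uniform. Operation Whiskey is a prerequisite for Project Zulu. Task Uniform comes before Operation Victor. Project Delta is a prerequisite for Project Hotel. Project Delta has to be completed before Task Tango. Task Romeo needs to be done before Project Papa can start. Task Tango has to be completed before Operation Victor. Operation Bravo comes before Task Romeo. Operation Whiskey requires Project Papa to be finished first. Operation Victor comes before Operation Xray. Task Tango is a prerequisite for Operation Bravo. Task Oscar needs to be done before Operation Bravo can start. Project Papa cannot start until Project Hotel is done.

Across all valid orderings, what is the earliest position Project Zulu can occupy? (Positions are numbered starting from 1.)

The operations that are forced before Project Zulu, directly or transitively, are Project Papa, Task Uniform, Operation Bravo, Task Tango, Project Delta, Task Romeo, Operation Whiskey, Project Hotel, Task Oscar. That's 9 operations.
With 9 mandatory predecessors, the earliest Project Zulu can sit is position 9+1 = 10, and placing just those 9 first achieves it.

10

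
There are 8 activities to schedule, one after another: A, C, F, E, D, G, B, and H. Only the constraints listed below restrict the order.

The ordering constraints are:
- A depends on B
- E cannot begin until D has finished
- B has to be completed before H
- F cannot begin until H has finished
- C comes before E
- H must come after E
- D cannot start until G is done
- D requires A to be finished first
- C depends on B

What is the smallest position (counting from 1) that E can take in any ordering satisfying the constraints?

Every activity that must precede E has to come before it. Tracing all chains that end at E, those activities are: A, C, D, G, B — 5 in total.
With 5 mandatory predecessors, the earliest E can sit is position 5+1 = 6, and placing just those 5 first achieves it.

6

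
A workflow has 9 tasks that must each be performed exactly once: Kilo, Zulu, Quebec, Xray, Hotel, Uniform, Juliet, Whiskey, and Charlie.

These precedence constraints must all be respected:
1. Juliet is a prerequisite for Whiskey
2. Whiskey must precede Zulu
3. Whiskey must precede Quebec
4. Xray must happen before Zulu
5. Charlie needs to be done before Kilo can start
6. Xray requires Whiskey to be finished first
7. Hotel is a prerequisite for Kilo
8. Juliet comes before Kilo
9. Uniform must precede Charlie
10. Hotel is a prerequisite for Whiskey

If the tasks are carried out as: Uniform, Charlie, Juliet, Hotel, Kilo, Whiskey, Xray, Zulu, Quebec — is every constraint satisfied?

Yes

Going through the constraints one by one, each required predecessor appears earlier in the sequence than its dependent — e.g. Whiskey (position 6) is before Quebec (position 9), as required.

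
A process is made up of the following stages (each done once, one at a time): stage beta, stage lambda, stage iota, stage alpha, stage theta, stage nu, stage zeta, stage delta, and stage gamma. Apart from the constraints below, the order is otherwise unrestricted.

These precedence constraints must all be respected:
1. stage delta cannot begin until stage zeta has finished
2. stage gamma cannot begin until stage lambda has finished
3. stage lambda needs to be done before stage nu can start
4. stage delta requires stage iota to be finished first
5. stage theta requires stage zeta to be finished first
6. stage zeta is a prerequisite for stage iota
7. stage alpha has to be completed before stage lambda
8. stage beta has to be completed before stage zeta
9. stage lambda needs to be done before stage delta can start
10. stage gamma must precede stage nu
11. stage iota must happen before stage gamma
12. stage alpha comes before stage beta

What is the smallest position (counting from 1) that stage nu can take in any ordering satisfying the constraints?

7

The stages that are forced before stage nu, directly or transitively, are stage beta, stage lambda, stage iota, stage alpha, stage zeta, stage gamma. That's 6 stages.
With 6 mandatory predecessors, the earliest stage nu can sit is position 6+1 = 7, and placing just those 6 first achieves it.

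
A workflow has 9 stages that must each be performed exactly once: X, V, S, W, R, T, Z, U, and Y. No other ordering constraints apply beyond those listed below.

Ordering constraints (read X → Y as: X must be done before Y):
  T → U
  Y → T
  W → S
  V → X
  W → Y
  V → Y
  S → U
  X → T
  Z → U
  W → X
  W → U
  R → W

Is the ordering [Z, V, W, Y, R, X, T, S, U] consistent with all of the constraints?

In the proposed order, W appears before R.
That contradicts the constraint that R must precede W.

No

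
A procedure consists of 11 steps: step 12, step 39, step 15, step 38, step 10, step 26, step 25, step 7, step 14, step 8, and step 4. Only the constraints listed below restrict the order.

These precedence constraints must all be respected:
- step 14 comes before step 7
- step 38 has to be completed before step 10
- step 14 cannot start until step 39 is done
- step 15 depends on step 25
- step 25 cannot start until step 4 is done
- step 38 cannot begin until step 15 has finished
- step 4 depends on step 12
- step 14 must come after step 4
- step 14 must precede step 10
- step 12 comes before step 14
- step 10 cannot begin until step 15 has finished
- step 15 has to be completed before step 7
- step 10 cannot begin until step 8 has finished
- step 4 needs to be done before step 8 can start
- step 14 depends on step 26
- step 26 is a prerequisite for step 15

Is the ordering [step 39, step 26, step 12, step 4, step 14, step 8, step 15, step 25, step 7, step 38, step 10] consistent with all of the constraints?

No

Here step 25 comes after step 15.
Since step 25 is required before step 15, the ordering is invalid.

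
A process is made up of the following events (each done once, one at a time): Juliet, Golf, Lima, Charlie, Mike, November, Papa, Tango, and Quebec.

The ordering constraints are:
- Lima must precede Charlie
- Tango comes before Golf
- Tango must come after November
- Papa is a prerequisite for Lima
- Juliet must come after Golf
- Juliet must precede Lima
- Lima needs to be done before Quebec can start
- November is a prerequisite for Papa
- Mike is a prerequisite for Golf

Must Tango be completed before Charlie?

Yes

Chaining the stated constraints: Tango → Golf → Juliet → Lima → Charlie.
That forces Tango before Charlie in every valid schedule.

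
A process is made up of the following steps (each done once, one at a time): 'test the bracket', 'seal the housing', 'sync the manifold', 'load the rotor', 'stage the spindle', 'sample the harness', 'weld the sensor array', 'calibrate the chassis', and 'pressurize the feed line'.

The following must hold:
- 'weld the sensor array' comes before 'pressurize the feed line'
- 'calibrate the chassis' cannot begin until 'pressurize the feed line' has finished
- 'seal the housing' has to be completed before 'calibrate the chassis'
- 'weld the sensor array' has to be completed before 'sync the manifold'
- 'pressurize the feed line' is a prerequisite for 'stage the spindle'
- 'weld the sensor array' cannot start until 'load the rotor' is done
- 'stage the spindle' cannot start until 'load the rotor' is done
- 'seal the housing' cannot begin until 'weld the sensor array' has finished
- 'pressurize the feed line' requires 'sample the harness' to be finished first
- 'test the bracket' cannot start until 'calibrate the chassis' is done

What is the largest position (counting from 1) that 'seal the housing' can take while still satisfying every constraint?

Following every chain forward from 'seal the housing', the steps that must come later are 'test the bracket', 'calibrate the chassis' — 2 of them.
So at least 2 steps follow 'seal the housing', putting 'seal the housing' no later than position 7. That position is achievable by scheduling everything else first.

7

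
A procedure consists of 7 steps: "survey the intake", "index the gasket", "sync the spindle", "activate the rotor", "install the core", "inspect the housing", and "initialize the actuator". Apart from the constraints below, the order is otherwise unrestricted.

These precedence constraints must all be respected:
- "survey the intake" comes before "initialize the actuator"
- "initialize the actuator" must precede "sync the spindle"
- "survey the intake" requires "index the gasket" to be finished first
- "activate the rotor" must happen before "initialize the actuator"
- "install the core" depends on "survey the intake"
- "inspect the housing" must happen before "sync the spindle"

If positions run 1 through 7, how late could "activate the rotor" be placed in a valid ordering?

The steps that are forced after "activate the rotor", directly or by a chain of constraints, are "sync the spindle", "initialize the actuator". That's 2 steps.
So at least 2 steps follow "activate the rotor", putting "activate the rotor" no later than position 5. That position is achievable by scheduling everything else first.

5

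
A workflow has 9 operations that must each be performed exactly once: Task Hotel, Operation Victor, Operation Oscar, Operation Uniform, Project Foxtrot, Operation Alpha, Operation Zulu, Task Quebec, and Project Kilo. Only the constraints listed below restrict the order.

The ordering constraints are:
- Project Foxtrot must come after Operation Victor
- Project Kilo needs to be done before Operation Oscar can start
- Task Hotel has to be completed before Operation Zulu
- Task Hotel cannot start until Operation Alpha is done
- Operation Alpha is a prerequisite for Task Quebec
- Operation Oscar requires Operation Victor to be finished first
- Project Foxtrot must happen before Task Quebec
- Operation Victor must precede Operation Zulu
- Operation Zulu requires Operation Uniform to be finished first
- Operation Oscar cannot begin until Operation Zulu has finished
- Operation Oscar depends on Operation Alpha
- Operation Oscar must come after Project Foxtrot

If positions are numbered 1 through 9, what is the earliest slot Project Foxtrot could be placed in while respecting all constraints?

2

Working backwards through the constraints from Project Foxtrot, its only required predecessor is Operation Victor.
So at minimum 1 operation comes before Project Foxtrot, putting Project Foxtrot no earlier than position 2. That position is achievable by scheduling exactly that predecessor first.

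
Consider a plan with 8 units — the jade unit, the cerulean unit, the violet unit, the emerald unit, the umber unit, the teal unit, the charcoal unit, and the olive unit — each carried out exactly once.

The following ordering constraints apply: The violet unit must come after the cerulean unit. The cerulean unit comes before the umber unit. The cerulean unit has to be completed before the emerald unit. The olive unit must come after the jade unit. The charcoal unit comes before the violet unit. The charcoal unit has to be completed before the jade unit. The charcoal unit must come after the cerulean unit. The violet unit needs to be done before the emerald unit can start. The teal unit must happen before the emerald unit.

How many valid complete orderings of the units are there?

2 units have no prerequisites (the cerulean unit, the teal unit), so any of them could come first.
Enumerating by repeatedly choosing an available unit (one whose prerequisites are all placed) gives 218 distinct complete orderings.

218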